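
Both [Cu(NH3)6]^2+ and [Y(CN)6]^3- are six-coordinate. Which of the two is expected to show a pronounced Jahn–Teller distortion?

[Cu(NH3)6]^2+

[Cu(NH3)6]^2+: Ligand charges: ammonia is neutral. With an overall charge of +2 the copper centre must be in the +2 oxidation state. Copper is a group-11 element; Cu(II) is therefore d⁹. The t₂g⁶e_g³ configuration has an unevenly filled e_g set; the Jahn–Teller theorem predicts a tetragonal distortion (typically axial elongation) to lift the degeneracy.
[Y(CN)6]^3-: Ligand charges: each cyanide is −1. With an overall charge of −3 the yttrium centre must be in the +3 oxidation state. Yttrium is a group-3 element; Y(III) is therefore d⁰. The d⁰ configuration leaves the e_g set evenly filled (or empty) — no strong Jahn–Teller driving force.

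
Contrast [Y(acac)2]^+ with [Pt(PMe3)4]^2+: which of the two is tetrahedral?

For [Y(acac)2]^+: Summing ligand charges against the +1 overall charge gives an oxidation state of +3 for yttrium. Yttrium is a group-3 element; Y(III) is therefore d⁰. A d⁰ ion has no crystal-field stabilisation preference between square planar and tetrahedral, so four ligands adopt the sterically favoured tetrahedral geometry. → tetrahedral.
For [Pt(PMe3)4]^2+: Trimethylphosphine is neutral; balancing the +2 overall charge requires Pt(II). Group 10 minus oxidation state 2 gives a d⁸ configuration. A 5d d⁸ ion has a large crystal-field splitting; square planar leaves the high-energy d_{x²−y²} orbital empty and maximises CFSE. → square planar.

[Y(acac)2]^+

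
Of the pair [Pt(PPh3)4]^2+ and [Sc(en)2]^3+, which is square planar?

[Pt(PPh3)4]^2+

For [Pt(PPh3)4]^2+: Ligand charges: triphenylphosphine is neutral. With an overall charge of +2 the platinum centre must be in the +2 oxidation state. Platinum is a group-10 element; Pt(II) is therefore d⁸. A 5d d⁸ ion has a large crystal-field splitting; square planar leaves the high-energy d_{x²−y²} orbital empty and maximises CFSE. → square planar.
For [Sc(en)2]^3+: Ethylenediamine is neutral; balancing the +3 overall charge requires Sc(III). Sc sits in group 3, so the d-electron count is 3 − 3 = 0. A d⁰ ion has no crystal-field stabilisation preference between square planar and tetrahedral, so four ligands adopt the sterically favoured tetrahedral geometry. → tetrahedral.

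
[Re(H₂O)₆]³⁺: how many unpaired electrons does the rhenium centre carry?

2

Ligand charges: water is neutral. With an overall charge of +3 the rhenium centre must be in the +3 oxidation state.
Rhenium is a group-7 element; Re(III) is therefore d⁴.
The spin state decides the count: a 5d ion has a large Δₒ and is invariably low-spin.
An octahedral low-spin d⁴ ion is t₂g⁴e_g⁰, giving 2 unpaired electrons.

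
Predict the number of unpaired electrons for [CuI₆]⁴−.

1

Each iodide is −1; balancing the −4 overall charge requires Cu(II).
Group 11 minus oxidation state 2 gives a d⁹ configuration.
In an octahedral field the d⁹ configuration is t₂g⁶e_g³ (only one arrangement possible), giving 1 unpaired electron.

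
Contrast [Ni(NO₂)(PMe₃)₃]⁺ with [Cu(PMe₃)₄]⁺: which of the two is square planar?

For [Ni(NO₂)(PMe₃)₃]⁺: Each nitro (N-bound nitrite) is −1; trimethylphosphine is neutral; balancing the +1 overall charge requires Ni(II). Group 10 minus oxidation state 2 gives a d⁸ configuration. Nitro (N-bound nitrite) and trimethylphosphine are strong-field ligands (high in the spectrochemical series). A 3d d⁸ ion with strong-field ligands gains enough CFSE to favour square planar over tetrahedral. → square planar.
For [Cu(PMe₃)₄]⁺: Ligand charges: trimethylphosphine is neutral. With an overall charge of +1 the copper centre must be in the +1 oxidation state. Group 11 minus oxidation state 1 gives a d¹⁰ configuration. A d¹⁰ ion has no crystal-field stabilisation preference between square planar and tetrahedral, so four ligands adopt the sterically favoured tetrahedral geometry. → tetrahedral.

[Ni(NO₂)(PMe₃)₃]⁺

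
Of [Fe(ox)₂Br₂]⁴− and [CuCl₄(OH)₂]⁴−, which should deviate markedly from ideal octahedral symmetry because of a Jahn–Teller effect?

[CuCl₄(OH)₂]⁴−

[Fe(ox)₂Br₂]⁴−: Summing ligand charges against the −4 overall charge gives an oxidation state of +2 for iron. Iron is a group-8 element; Fe(II) is therefore d⁶. Bromide and oxalate are weak-field ligands for a first-row metal, so the complex is high-spin. The d⁶ configuration leaves the e_g set evenly filled (or empty) — no strong Jahn–Teller driving force.
[CuCl₄(OH)₂]⁴−: Summing ligand charges against the −4 overall charge gives an oxidation state of +2 for copper. Cu sits in group 11, so the d-electron count is 11 − 2 = 9. The t₂g⁶e_g³ configuration has an unevenly filled e_g set; the Jahn–Teller theorem predicts a tetragonal distortion (typically axial elongation) to lift the degeneracy.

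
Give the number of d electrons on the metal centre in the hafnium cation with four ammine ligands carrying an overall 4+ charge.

Ligand charges: ammonia is neutral. With an overall charge of +4 the hafnium centre must be in the +4 oxidation state.
Hf sits in group 4, so the d-electron count is 4 − 4 = 0.

d0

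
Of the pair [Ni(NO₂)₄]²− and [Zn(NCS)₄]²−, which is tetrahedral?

[Zn(NCS)₄]²−

For [Ni(NO₂)₄]²−: Each nitro (N-bound nitrite) is −1; balancing the −2 overall charge requires Ni(II). Nickel is a group-10 element; Ni(II) is therefore d⁸. Nitro (N-bound nitrite) is a strong-field ligand (high in the spectrochemical series). A 3d d⁸ ion with strong-field ligands gains enough CFSE to favour square planar over tetrahedral. → square planar.
For [Zn(NCS)₄]²−: Each isothiocyanate is −1; balancing the −2 overall charge requires Zn(II). Zn sits in group 12, so the d-electron count is 12 − 2 = 10. A d¹⁰ ion has no crystal-field stabilisation preference between square planar and tetrahedral, so four ligands adopt the sterically favoured tetrahedral geometry. → tetrahedral.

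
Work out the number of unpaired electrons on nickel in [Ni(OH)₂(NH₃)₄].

2 unpaired electrons

Each hydroxide is −1; ammonia is neutral; balancing the 0 overall charge requires Ni(II).
Ni sits in group 10, so the d-electron count is 10 − 2 = 8.
In an octahedral field the d⁸ configuration is t₂g⁶e_g² (only one arrangement possible), giving 2 unpaired electrons.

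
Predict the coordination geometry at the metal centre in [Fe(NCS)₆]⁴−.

Ligand charges: each isothiocyanate is −1. With an overall charge of −4 the iron centre must be in the +2 oxidation state.
Fe sits in group 8, so the d-electron count is 8 − 2 = 6.
Coordination number: 6.
Six donors around a single metal centre give an octahedral coordination sphere.

octahedral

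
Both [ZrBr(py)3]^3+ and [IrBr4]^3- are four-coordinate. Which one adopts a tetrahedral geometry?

For [ZrBr(py)3]^3+: Each bromide is −1; pyridine is neutral; balancing the +3 overall charge requires Zr(IV). Zirconium is a group-4 element; Zr(IV) is therefore d⁰. A d⁰ ion has no crystal-field stabilisation preference between square planar and tetrahedral, so four ligands adopt the sterically favoured tetrahedral geometry. → tetrahedral.
For [IrBr4]^3-: Summing ligand charges against the −3 overall charge gives an oxidation state of +1 for iridium. Iridium is a group-9 element; Ir(I) is therefore d⁸. A 5d d⁸ ion has a large crystal-field splitting; square planar leaves the high-energy d_{x²−y²} orbital empty and maximises CFSE. → square planar.

[ZrBr(py)3]^3+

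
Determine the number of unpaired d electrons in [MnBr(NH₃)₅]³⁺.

Summing ligand charges against the +3 overall charge gives an oxidation state of +4 for manganese.
Manganese is a group-7 element; Mn(IV) is therefore d³.
In an octahedral field the d³ configuration is t₂g³e_g⁰ (only one arrangement possible), giving 3 unpaired electrons.

3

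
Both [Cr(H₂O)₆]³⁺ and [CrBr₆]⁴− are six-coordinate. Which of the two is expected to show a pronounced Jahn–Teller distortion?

[CrBr₆]⁴−

[Cr(H₂O)₆]³⁺: Water is neutral; balancing the +3 overall charge requires Cr(III). Cr sits in group 6, so the d-electron count is 6 − 3 = 3. The d³ configuration leaves the e_g set evenly filled (or empty) — no strong Jahn–Teller driving force.
[CrBr₆]⁴−: Ligand charges: each bromide is −1. With an overall charge of −4 the chromium centre must be in the +2 oxidation state. Group 6 minus oxidation state 2 gives a d⁴ configuration. Bromide is a weak-field ligand for a first-row metal, so the complex is high-spin. The t₂g³e_g¹ (high-spin) configuration has an unevenly filled e_g set; the Jahn–Teller theorem predicts a tetragonal distortion (typically axial elongation) to lift the degeneracy.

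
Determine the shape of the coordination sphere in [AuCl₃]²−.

trigonal planar

Ligand charges: each chloride is −1. With an overall charge of −2 the gold centre must be in the +1 oxidation state.
Gold is a group-11 element; Au(I) is therefore d¹⁰.
With 3 monodentate ligands the coordination number is 3.
Three ligands around a d¹⁰ centre minimise repulsion in a trigonal-planar arrangement.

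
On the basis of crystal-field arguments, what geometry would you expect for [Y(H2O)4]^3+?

Water is neutral; balancing the +3 overall charge requires Y(III).
Group 3 minus oxidation state 3 gives a d⁰ configuration.
Coordination number: 4.
A d⁰ ion has no crystal-field stabilisation preference between square planar and tetrahedral, so four ligands adopt the sterically favoured tetrahedral geometry.

tetrahedral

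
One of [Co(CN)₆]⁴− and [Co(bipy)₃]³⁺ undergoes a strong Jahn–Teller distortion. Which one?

[Co(CN)₆]⁴−: Summing ligand charges against the −4 overall charge gives an oxidation state of +2 for cobalt. Cobalt is a group-9 element; Co(II) is therefore d⁷. Cyanide is a strong-field ligand (high in the spectrochemical series) for a first-row metal, so the complex is low-spin. The t₂g⁶e_g¹ (low-spin) configuration has an unevenly filled e_g set; the Jahn–Teller theorem predicts a tetragonal distortion (typically axial elongation) to lift the degeneracy.
[Co(bipy)₃]³⁺: Ligand charges: 2,2′-bipyridine is neutral. With an overall charge of +3 the cobalt centre must be in the +3 oxidation state. Group 9 minus oxidation state 3 gives a d⁶ configuration. Co(III) has an exceptionally large octahedral splitting and is low-spin with essentially every ligand except fluoride. The d⁶ configuration leaves the e_g set evenly filled (or empty) — no strong Jahn–Teller driving force.

[Co(CN)₆]⁴−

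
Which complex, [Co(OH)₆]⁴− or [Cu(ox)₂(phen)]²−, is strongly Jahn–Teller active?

[Co(OH)₆]⁴−: Summing ligand charges against the −4 overall charge gives an oxidation state of +2 for cobalt. Co sits in group 9, so the d-electron count is 9 − 2 = 7. Hydroxide is a weak-field ligand for a first-row metal, so the complex is high-spin. The d⁷ configuration leaves the e_g set evenly filled (or empty) — no strong Jahn–Teller driving force.
[Cu(ox)₂(phen)]²−: Each oxalate is −2; 1,10-phenanthroline is neutral; balancing the −2 overall charge requires Cu(II). Cu sits in group 11, so the d-electron count is 11 − 2 = 9. The t₂g⁶e_g³ configuration has an unevenly filled e_g set; the Jahn–Teller theorem predicts a tetragonal distortion (typically axial elongation) to lift the degeneracy.

[Cu(ox)₂(phen)]²−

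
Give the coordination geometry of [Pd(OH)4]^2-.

square planar

Each hydroxide is −1; balancing the −2 overall charge requires Pd(II).
Palladium is a group-10 element; Pd(II) is therefore d⁸.
Coordination number: 4.
A 4d d⁸ ion has a large crystal-field splitting; square planar leaves the high-energy d_{x²−y²} orbital empty and maximises CFSE.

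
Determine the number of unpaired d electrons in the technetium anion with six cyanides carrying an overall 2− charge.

Each cyanide is −1; balancing the −2 overall charge requires Tc(IV).
Group 7 minus oxidation state 4 gives a d³ configuration.
In an octahedral field the d³ configuration is t₂g³e_g⁰ (only one arrangement possible), giving 3 unpaired electrons.

3 unpaired electrons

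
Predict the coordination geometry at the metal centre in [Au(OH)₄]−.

square planar

Summing ligand charges against the −1 overall charge gives an oxidation state of +3 for gold.
Gold is a group-11 element; Au(III) is therefore d⁸.
With 4 monodentate ligands the coordination number is 4.
A 5d d⁸ ion has a large crystal-field splitting; square planar leaves the high-energy d_{x²−y²} orbital empty and maximises CFSE.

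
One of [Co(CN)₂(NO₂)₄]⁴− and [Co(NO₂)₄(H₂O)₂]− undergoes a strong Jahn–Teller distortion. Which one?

[Co(CN)₂(NO₂)₄]⁴−: Each cyanide is −1; each nitro (N-bound nitrite) is −1; balancing the −4 overall charge requires Co(II). Group 9 minus oxidation state 2 gives a d⁷ configuration. Cyanide and nitro (N-bound nitrite) are strong-field ligands (high in the spectrochemical series) for a first-row metal, so the complex is low-spin. The t₂g⁶e_g¹ (low-spin) configuration has an unevenly filled e_g set; the Jahn–Teller theorem predicts a tetragonal distortion (typically axial elongation) to lift the degeneracy.
[Co(NO₂)₄(H₂O)₂]−: Summing ligand charges against the −1 overall charge gives an oxidation state of +3 for cobalt. Co sits in group 9, so the d-electron count is 9 − 3 = 6. Co(III) has an exceptionally large octahedral splitting and is low-spin with essentially every ligand except fluoride. The d⁶ configuration leaves the e_g set evenly filled (or empty) — no strong Jahn–Teller driving force.

[Co(CN)₂(NO₂)₄]⁴−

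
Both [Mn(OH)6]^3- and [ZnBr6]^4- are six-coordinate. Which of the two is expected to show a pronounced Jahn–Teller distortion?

[Mn(OH)6]^3-: Each hydroxide is −1; balancing the −3 overall charge requires Mn(III). Mn sits in group 7, so the d-electron count is 7 − 3 = 4. Hydroxide is a weak-field ligand for a first-row metal, so the complex is high-spin. The t₂g³e_g¹ (high-spin) configuration has an unevenly filled e_g set; the Jahn–Teller theorem predicts a tetragonal distortion (typically axial elongation) to lift the degeneracy.
[ZnBr6]^4-: Each bromide is −1; balancing the −4 overall charge requires Zn(II). Zinc is a group-12 element; Zn(II) is therefore d¹⁰. The d¹⁰ configuration leaves the e_g set evenly filled (or empty) — no strong Jahn–Teller driving force.

[Mn(OH)6]^3-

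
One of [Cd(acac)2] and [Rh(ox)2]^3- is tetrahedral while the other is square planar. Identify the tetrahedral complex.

[Cd(acac)2]

For [Cd(acac)2]: Each acetylacetonate is −1; balancing the 0 overall charge requires Cd(II). Group 12 minus oxidation state 2 gives a d¹⁰ configuration. A d¹⁰ ion has no crystal-field stabilisation preference between square planar and tetrahedral, so four ligands adopt the sterically favoured tetrahedral geometry. → tetrahedral.
For [Rh(ox)2]^3-: Ligand charges: each oxalate is −2. With an overall charge of −3 the rhodium centre must be in the +1 oxidation state. Rh sits in group 9, so the d-electron count is 9 − 1 = 8. A 4d d⁸ ion has a large crystal-field splitting; square planar leaves the high-energy d_{x²−y²} orbital empty and maximises CFSE. → square planar.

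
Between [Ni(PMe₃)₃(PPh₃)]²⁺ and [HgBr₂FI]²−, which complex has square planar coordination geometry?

[Ni(PMe₃)₃(PPh₃)]²⁺

For [Ni(PMe₃)₃(PPh₃)]²⁺: Trimethylphosphine is neutral; triphenylphosphine is neutral; balancing the +2 overall charge requires Ni(II). Nickel is a group-10 element; Ni(II) is therefore d⁸. Trimethylphosphine and triphenylphosphine are strong-field ligands (high in the spectrochemical series). A 3d d⁸ ion with strong-field ligands gains enough CFSE to favour square planar over tetrahedral. → square planar.
For [HgBr₂FI]²−: Each bromide is −1; each fluoride is −1; each iodide is −1; balancing the −2 overall charge requires Hg(II). Mercury is a group-12 element; Hg(II) is therefore d¹⁰. A d¹⁰ ion has no crystal-field stabilisation preference between square planar and tetrahedral, so four ligands adopt the sterically favoured tetrahedral geometry. → tetrahedral.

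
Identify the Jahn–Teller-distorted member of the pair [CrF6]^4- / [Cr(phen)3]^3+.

[CrF6]^4-

[CrF6]^4-: Ligand charges: each fluoride is −1. With an overall charge of −4 the chromium centre must be in the +2 oxidation state. Group 6 minus oxidation state 2 gives a d⁴ configuration. Fluoride is a weak-field ligand for a first-row metal, so the complex is high-spin. The t₂g³e_g¹ (high-spin) configuration has an unevenly filled e_g set; the Jahn–Teller theorem predicts a tetragonal distortion (typically axial elongation) to lift the degeneracy.
[Cr(phen)3]^3+: 1,10-phenanthroline is neutral; balancing the +3 overall charge requires Cr(III). Chromium is a group-6 element; Cr(III) is therefore d³. The d³ configuration leaves the e_g set evenly filled (or empty) — no strong Jahn–Teller driving force.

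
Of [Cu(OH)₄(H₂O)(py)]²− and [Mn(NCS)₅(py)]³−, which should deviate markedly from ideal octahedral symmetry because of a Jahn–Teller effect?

[Cu(OH)₄(H₂O)(py)]²−

[Cu(OH)₄(H₂O)(py)]²−: Each hydroxide is −1; water is neutral; pyridine is neutral; balancing the −2 overall charge requires Cu(II). Group 11 minus oxidation state 2 gives a d⁹ configuration. The t₂g⁶e_g³ configuration has an unevenly filled e_g set; the Jahn–Teller theorem predicts a tetragonal distortion (typically axial elongation) to lift the degeneracy.
[Mn(NCS)₅(py)]³−: Each isothiocyanate is −1; pyridine is neutral; balancing the −3 overall charge requires Mn(II). Manganese is a group-7 element; Mn(II) is therefore d⁵. Isothiocyanate is a weak-field ligand for a first-row metal, so the complex is high-spin. The d⁵ configuration leaves the e_g set evenly filled (or empty) — no strong Jahn–Teller driving force.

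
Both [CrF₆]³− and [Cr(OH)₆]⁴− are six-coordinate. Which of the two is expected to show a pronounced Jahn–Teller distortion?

[CrF₆]³−: Summing ligand charges against the −3 overall charge gives an oxidation state of +3 for chromium. Chromium is a group-6 element; Cr(III) is therefore d³. The d³ configuration leaves the e_g set evenly filled (or empty) — no strong Jahn–Teller driving force.
[Cr(OH)₆]⁴−: Each hydroxide is −1; balancing the −4 overall charge requires Cr(II). Cr sits in group 6, so the d-electron count is 6 − 2 = 4. Hydroxide is a weak-field ligand for a first-row metal, so the complex is high-spin. The t₂g³e_g¹ (high-spin) configuration has an unevenly filled e_g set; the Jahn–Teller theorem predicts a tetragonal distortion (typically axial elongation) to lift the degeneracy.

[Cr(OH)₆]⁴−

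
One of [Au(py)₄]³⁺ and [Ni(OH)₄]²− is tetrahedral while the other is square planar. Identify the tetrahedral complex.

For [Au(py)₄]³⁺: Summing ligand charges against the +3 overall charge gives an oxidation state of +3 for gold. Group 11 minus oxidation state 3 gives a d⁸ configuration. A 5d d⁸ ion has a large crystal-field splitting; square planar leaves the high-energy d_{x²−y²} orbital empty and maximises CFSE. → square planar.
For [Ni(OH)₄]²−: Each hydroxide is −1; balancing the −2 overall charge requires Ni(II). Group 10 minus oxidation state 2 gives a d⁸ configuration. Hydroxide is a weak-field ligand. With weak-field ligands the CFSE gain from square planar is small, so a 3d d⁸ ion takes the sterically preferred tetrahedral geometry. → tetrahedral.

[Ni(OH)₄]²−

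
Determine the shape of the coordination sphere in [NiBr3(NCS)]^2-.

Summing ligand charges against the −2 overall charge gives an oxidation state of +2 for nickel.
Ni sits in group 10, so the d-electron count is 10 − 2 = 8.
With 4 monodentate ligands the coordination number is 4.
Bromide and isothiocyanate are weak-field ligands.
With weak-field ligands the CFSE gain from square planar is small, so a 3d d⁸ ion takes the sterically preferred tetrahedral geometry.

tetrahedral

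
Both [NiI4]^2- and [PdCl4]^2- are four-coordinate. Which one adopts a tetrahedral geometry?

[NiI4]^2-

For [NiI4]^2-: Each iodide is −1; balancing the −2 overall charge requires Ni(II). Nickel is a group-10 element; Ni(II) is therefore d⁸. Iodide is a weak-field ligand. With weak-field ligands the CFSE gain from square planar is small, so a 3d d⁸ ion takes the sterically preferred tetrahedral geometry. → tetrahedral.
For [PdCl4]^2-: Each chloride is −1; balancing the −2 overall charge requires Pd(II). Pd sits in group 10, so the d-electron count is 10 − 2 = 8. A 4d d⁸ ion has a large crystal-field splitting; square planar leaves the high-energy d_{x²−y²} orbital empty and maximises CFSE. → square planar.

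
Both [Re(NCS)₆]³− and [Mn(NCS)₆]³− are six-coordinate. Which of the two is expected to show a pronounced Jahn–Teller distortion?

[Mn(NCS)₆]³−

[Re(NCS)₆]³−: Summing ligand charges against the −3 overall charge gives an oxidation state of +3 for rhenium. Group 7 minus oxidation state 3 gives a d⁴ configuration. A 5d ion has a large Δₒ and is invariably low-spin. The d⁴ configuration leaves the e_g set evenly filled (or empty) — no strong Jahn–Teller driving force.
[Mn(NCS)₆]³−: Each isothiocyanate is −1; balancing the −3 overall charge requires Mn(III). Group 7 minus oxidation state 3 gives a d⁴ configuration. Isothiocyanate is a weak-field ligand for a first-row metal, so the complex is high-spin. The t₂g³e_g¹ (high-spin) configuration has an unevenly filled e_g set; the Jahn–Teller theorem predicts a tetragonal distortion (typically axial elongation) to lift the degeneracy.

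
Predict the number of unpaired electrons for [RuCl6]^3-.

1 unpaired electron

Ligand charges: each chloride is −1. With an overall charge of −3 the ruthenium centre must be in the +3 oxidation state.
Group 8 minus oxidation state 3 gives a d⁵ configuration.
The spin state decides the count: a 4d ion has a large Δₒ and is invariably low-spin.
An octahedral low-spin d⁵ ion is t₂g⁵e_g⁰, giving 1 unpaired electron.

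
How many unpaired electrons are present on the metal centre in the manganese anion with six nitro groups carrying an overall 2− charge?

3 unpaired electrons

Summing ligand charges against the −2 overall charge gives an oxidation state of +4 for manganese.
Mn sits in group 7, so the d-electron count is 7 − 4 = 3.
In an octahedral field the d³ configuration is t₂g³e_g⁰ (only one arrangement possible), giving 3 unpaired electrons.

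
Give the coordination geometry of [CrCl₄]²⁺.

Summing ligand charges against the +2 overall charge gives an oxidation state of +6 for chromium.
Chromium is a group-6 element; Cr(VI) is therefore d⁰.
With 4 monodentate ligands the coordination number is 4.
A d⁰ ion has no crystal-field stabilisation preference between square planar and tetrahedral, so four ligands adopt the sterically favoured tetrahedral geometry.

tetrahedral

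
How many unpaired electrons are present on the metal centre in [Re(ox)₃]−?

2 unpaired electrons

Each oxalate is −2; balancing the −1 overall charge requires Re(V).
Rhenium is a group-7 element; Re(V) is therefore d².
Counting donor atoms: 3×oxalate (bidentate) → 6 donors. Coordination number = 6.
In an octahedral field the d² configuration is t₂g²e_g⁰ (only one arrangement possible), giving 2 unpaired electrons.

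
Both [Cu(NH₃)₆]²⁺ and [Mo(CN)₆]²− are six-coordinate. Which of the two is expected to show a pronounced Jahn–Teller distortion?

[Cu(NH₃)₆]²⁺

[Cu(NH₃)₆]²⁺: Summing ligand charges against the +2 overall charge gives an oxidation state of +2 for copper. Group 11 minus oxidation state 2 gives a d⁹ configuration. The t₂g⁶e_g³ configuration has an unevenly filled e_g set; the Jahn–Teller theorem predicts a tetragonal distortion (typically axial elongation) to lift the degeneracy.
[Mo(CN)₆]²−: Ligand charges: each cyanide is −1. With an overall charge of −2 the molybdenum centre must be in the +4 oxidation state. Molybdenum is a group-6 element; Mo(IV) is therefore d². The d² configuration leaves the e_g set evenly filled (or empty) — no strong Jahn–Teller driving force.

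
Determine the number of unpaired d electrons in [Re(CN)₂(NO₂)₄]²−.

3 unpaired electrons

Ligand charges: each cyanide is −1; each nitro (N-bound nitrite) is −1. With an overall charge of −2 the rhenium centre must be in the +4 oxidation state.
Group 7 minus oxidation state 4 gives a d³ configuration.
In an octahedral field the d³ configuration is t₂g³e_g⁰ (only one arrangement possible), giving 3 unpaired electrons.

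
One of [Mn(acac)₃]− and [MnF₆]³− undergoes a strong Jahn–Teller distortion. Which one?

[Mn(acac)₃]−: Each acetylacetonate is −1; balancing the −1 overall charge requires Mn(II). Manganese is a group-7 element; Mn(II) is therefore d⁵. Acetylacetonate is a weak-field ligand for a first-row metal, so the complex is high-spin. The d⁵ configuration leaves the e_g set evenly filled (or empty) — no strong Jahn–Teller driving force.
[MnF₆]³−: Summing ligand charges against the −3 overall charge gives an oxidation state of +3 for manganese. Group 7 minus oxidation state 3 gives a d⁴ configuration. Fluoride is a weak-field ligand for a first-row metal, so the complex is high-spin. The t₂g³e_g¹ (high-spin) configuration has an unevenly filled e_g set; the Jahn–Teller theorem predicts a tetragonal distortion (typically axial elongation) to lift the degeneracy.

[MnF₆]³−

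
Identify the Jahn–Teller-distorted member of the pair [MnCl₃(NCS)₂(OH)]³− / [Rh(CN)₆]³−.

[MnCl₃(NCS)₂(OH)]³−: Each chloride is −1; each isothiocyanate is −1; each hydroxide is −1; balancing the −3 overall charge requires Mn(III). Group 7 minus oxidation state 3 gives a d⁴ configuration. Chloride, hydroxide, and isothiocyanate are weak-field ligands for a first-row metal, so the complex is high-spin. The t₂g³e_g¹ (high-spin) configuration has an unevenly filled e_g set; the Jahn–Teller theorem predicts a tetragonal distortion (typically axial elongation) to lift the degeneracy.
[Rh(CN)₆]³−: Each cyanide is −1; balancing the −3 overall charge requires Rh(III). Group 9 minus oxidation state 3 gives a d⁶ configuration. A 4d ion has a large Δₒ and is invariably low-spin. The d⁶ configuration leaves the e_g set evenly filled (or empty) — no strong Jahn–Teller driving force.

[MnCl₃(NCS)₂(OH)]³−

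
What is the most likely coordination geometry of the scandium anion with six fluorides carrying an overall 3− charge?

octahedral

Each fluoride is −1; balancing the −3 overall charge requires Sc(III).
Scandium is a group-3 element; Sc(III) is therefore d⁰.
With 6 monodentate ligands the coordination number is 6.
Six donors around a single metal centre give an octahedral coordination sphere.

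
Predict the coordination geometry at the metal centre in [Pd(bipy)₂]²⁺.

square planar

Summing ligand charges against the +2 overall charge gives an oxidation state of +2 for palladium.
Pd sits in group 10, so the d-electron count is 10 − 2 = 8.
Counting donor atoms: 2×2,2′-bipyridine (bidentate) → 4 donors. Coordination number = 4.
A 4d d⁸ ion has a large crystal-field splitting; square planar leaves the high-energy d_{x²−y²} orbital empty and maximises CFSE.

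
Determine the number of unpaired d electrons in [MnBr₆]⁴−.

5 unpaired electrons

Each bromide is −1; balancing the −4 overall charge requires Mn(II).
Mn sits in group 7, so the d-electron count is 7 − 2 = 5.
The spin state decides the count: Bromide is a weak-field ligand for a first-row metal, so the complex is high-spin.
An octahedral high-spin d⁵ ion is t₂g³e_g², giving 5 unpaired electrons.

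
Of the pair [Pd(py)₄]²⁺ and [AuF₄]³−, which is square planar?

For [Pd(py)₄]²⁺: Pyridine is neutral; balancing the +2 overall charge requires Pd(II). Palladium is a group-10 element; Pd(II) is therefore d⁸. A 4d d⁸ ion has a large crystal-field splitting; square planar leaves the high-energy d_{x²−y²} orbital empty and maximises CFSE. → square planar.
For [AuF₄]³−: Each fluoride is −1; balancing the −3 overall charge requires Au(I). Group 11 minus oxidation state 1 gives a d¹⁰ configuration. A d¹⁰ ion has no crystal-field stabilisation preference between square planar and tetrahedral, so four ligands adopt the sterically favoured tetrahedral geometry. → tetrahedral.

[Pd(py)₄]²⁺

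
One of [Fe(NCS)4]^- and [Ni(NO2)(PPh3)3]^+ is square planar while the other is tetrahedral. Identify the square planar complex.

For [Fe(NCS)4]^-: Each isothiocyanate is −1; balancing the −1 overall charge requires Fe(III). Group 8 minus oxidation state 3 gives a d⁵ configuration. A high-spin d⁵ ion has zero CFSE in either geometry, so four ligands adopt the sterically favoured tetrahedral geometry. → tetrahedral.
For [Ni(NO2)(PPh3)3]^+: Ligand charges: each nitro (N-bound nitrite) is −1; triphenylphosphine is neutral. With an overall charge of +1 the nickel centre must be in the +2 oxidation state. Nickel is a group-10 element; Ni(II) is therefore d⁸. Nitro (N-bound nitrite) and triphenylphosphine are strong-field ligands (high in the spectrochemical series). A 3d d⁸ ion with strong-field ligands gains enough CFSE to favour square planar over tetrahedral. → square planar.

[Ni(NO2)(PPh3)3]^+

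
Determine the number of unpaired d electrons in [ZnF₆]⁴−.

Ligand charges: each fluoride is −1. With an overall charge of −4 the zinc centre must be in the +2 oxidation state.
Zinc is a group-12 element; Zn(II) is therefore d¹⁰.
In an octahedral field the d¹⁰ configuration is t₂g⁶e_g⁴, giving 0 unpaired electrons.

0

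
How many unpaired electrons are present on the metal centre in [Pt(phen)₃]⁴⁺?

0 unpaired electrons

1,10-phenanthroline is neutral; balancing the +4 overall charge requires Pt(IV).
Group 10 minus oxidation state 4 gives a d⁶ configuration.
Counting donor atoms: 3×1,10-phenanthroline (bidentate) → 6 donors. Coordination number = 6.
The spin state decides the count: a 5d ion has a large Δₒ and is invariably low-spin.
An octahedral low-spin d⁶ ion is t₂g⁶e_g⁰, giving 0 unpaired electrons.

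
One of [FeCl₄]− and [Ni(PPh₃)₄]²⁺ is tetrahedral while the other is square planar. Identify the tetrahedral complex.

For [FeCl₄]−: Each chloride is −1; balancing the −1 overall charge requires Fe(III). Fe sits in group 8, so the d-electron count is 8 − 3 = 5. A high-spin d⁵ ion has zero CFSE in either geometry, so four ligands adopt the sterically favoured tetrahedral geometry. → tetrahedral.
For [Ni(PPh₃)₄]²⁺: Ligand charges: triphenylphosphine is neutral. With an overall charge of +2 the nickel centre must be in the +2 oxidation state. Group 10 minus oxidation state 2 gives a d⁸ configuration. Triphenylphosphine is a strong-field ligand (high in the spectrochemical series). A 3d d⁸ ion with strong-field ligands gains enough CFSE to favour square planar over tetrahedral. → square planar.

[FeCl₄]−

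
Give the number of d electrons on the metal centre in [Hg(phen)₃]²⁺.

d10

1,10-phenanthroline is neutral; balancing the +2 overall charge requires Hg(II).
Group 12 minus oxidation state 2 gives a d¹⁰ configuration.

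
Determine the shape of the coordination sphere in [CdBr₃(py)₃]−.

Ligand charges: each bromide is −1; pyridine is neutral. With an overall charge of −1 the cadmium centre must be in the +2 oxidation state.
Cd sits in group 12, so the d-electron count is 12 − 2 = 10.
Coordination number: 6.
Six donors around a single metal centre give an octahedral coordination sphere.

octahedral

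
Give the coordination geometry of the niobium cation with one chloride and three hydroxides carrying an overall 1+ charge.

tetrahedral

Summing ligand charges against the +1 overall charge gives an oxidation state of +5 for niobium.
Niobium is a group-5 element; Nb(V) is therefore d⁰.
With 4 monodentate ligands the coordination number is 4.
A d⁰ ion has no crystal-field stabilisation preference between square planar and tetrahedral, so four ligands adopt the sterically favoured tetrahedral geometry.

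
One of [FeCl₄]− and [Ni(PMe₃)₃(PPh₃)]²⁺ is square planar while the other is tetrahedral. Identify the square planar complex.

[Ni(PMe₃)₃(PPh₃)]²⁺

For [FeCl₄]−: Ligand charges: each chloride is −1. With an overall charge of −1 the iron centre must be in the +3 oxidation state. Group 8 minus oxidation state 3 gives a d⁵ configuration. A high-spin d⁵ ion has zero CFSE in either geometry, so four ligands adopt the sterically favoured tetrahedral geometry. → tetrahedral.
For [Ni(PMe₃)₃(PPh₃)]²⁺: Ligand charges: trimethylphosphine is neutral; triphenylphosphine is neutral. With an overall charge of +2 the nickel centre must be in the +2 oxidation state. Ni sits in group 10, so the d-electron count is 10 − 2 = 8. Trimethylphosphine and triphenylphosphine are strong-field ligands (high in the spectrochemical series). A 3d d⁸ ion with strong-field ligands gains enough CFSE to favour square planar over tetrahedral. → square planar.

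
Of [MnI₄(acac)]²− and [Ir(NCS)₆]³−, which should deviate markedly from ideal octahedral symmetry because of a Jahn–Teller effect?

[MnI₄(acac)]²−: Summing ligand charges against the −2 overall charge gives an oxidation state of +3 for manganese. Group 7 minus oxidation state 3 gives a d⁴ configuration. Acetylacetonate and iodide are weak-field ligands for a first-row metal, so the complex is high-spin. The t₂g³e_g¹ (high-spin) configuration has an unevenly filled e_g set; the Jahn–Teller theorem predicts a tetragonal distortion (typically axial elongation) to lift the degeneracy.
[Ir(NCS)₆]³−: Summing ligand charges against the −3 overall charge gives an oxidation state of +3 for iridium. Group 9 minus oxidation state 3 gives a d⁶ configuration. A 5d ion has a large Δₒ and is invariably low-spin. The d⁶ configuration leaves the e_g set evenly filled (or empty) — no strong Jahn–Teller driving force.

[MnI₄(acac)]²−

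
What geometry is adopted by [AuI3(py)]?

Summing ligand charges against the 0 overall charge gives an oxidation state of +3 for gold.
Gold is a group-11 element; Au(III) is therefore d⁸.
With 4 monodentate ligands the coordination number is 4.
A 5d d⁸ ion has a large crystal-field splitting; square planar leaves the high-energy d_{x²−y²} orbital empty and maximises CFSE.

square planar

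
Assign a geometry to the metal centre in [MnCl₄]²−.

tetrahedral

Ligand charges: each chloride is −1. With an overall charge of −2 the manganese centre must be in the +2 oxidation state.
Manganese is a group-7 element; Mn(II) is therefore d⁵.
Coordination number: 4.
Chloride is a weak-field ligand.
A high-spin d⁵ ion has zero CFSE in either geometry, so four ligands adopt the sterically favoured tetrahedral geometry.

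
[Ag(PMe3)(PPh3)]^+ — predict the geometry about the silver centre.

Trimethylphosphine is neutral; triphenylphosphine is neutral; balancing the +1 overall charge requires Ag(I).
Ag sits in group 11, so the d-electron count is 11 − 1 = 10.
Coordination number: 2.
A d¹⁰ ion with only two ligands adopts a linear arrangement (sp hybridisation; no CFSE preference).

linear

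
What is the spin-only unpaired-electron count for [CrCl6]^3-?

3 unpaired electrons

Ligand charges: each chloride is −1. With an overall charge of −3 the chromium centre must be in the +3 oxidation state.
Group 6 minus oxidation state 3 gives a d³ configuration.
In an octahedral field the d³ configuration is t₂g³e_g⁰ (only one arrangement possible), giving 3 unpaired electrons.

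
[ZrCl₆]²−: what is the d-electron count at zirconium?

Summing ligand charges against the −2 overall charge gives an oxidation state of +4 for zirconium.
Group 4 minus oxidation state 4 gives a d⁰ configuration.

d0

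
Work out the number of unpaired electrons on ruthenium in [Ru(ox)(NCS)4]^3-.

1

Summing ligand charges against the −3 overall charge gives an oxidation state of +3 for ruthenium.
Ruthenium is a group-8 element; Ru(III) is therefore d⁵.
Counting donor atoms: 1×oxalate (bidentate) → 2 donors; 4×isothiocyanate (monodentate) → 4 donors. Coordination number = 6.
The spin state decides the count: a 4d ion has a large Δₒ and is invariably low-spin.
An octahedral low-spin d⁵ ion is t₂g⁵e_g⁰, giving 1 unpaired electron.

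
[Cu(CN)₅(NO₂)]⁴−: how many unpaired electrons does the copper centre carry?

Summing ligand charges against the −4 overall charge gives an oxidation state of +2 for copper.
Cu sits in group 11, so the d-electron count is 11 − 2 = 9.
In an octahedral field the d⁹ configuration is t₂g⁶e_g³ (only one arrangement possible), giving 1 unpaired electron.

1 unpaired electron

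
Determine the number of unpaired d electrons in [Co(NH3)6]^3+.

0

Summing ligand charges against the +3 overall charge gives an oxidation state of +3 for cobalt.
Co sits in group 9, so the d-electron count is 9 − 3 = 6.
The spin state decides the count: Co(III) has an exceptionally large octahedral splitting and is low-spin with essentially every ligand except fluoride.
An octahedral low-spin d⁶ ion is t₂g⁶e_g⁰, giving 0 unpaired electrons.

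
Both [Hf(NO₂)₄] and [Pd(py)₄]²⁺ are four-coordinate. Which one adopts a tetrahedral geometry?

[Hf(NO₂)₄]

For [Hf(NO₂)₄]: Each nitro (N-bound nitrite) is −1; balancing the 0 overall charge requires Hf(IV). Hafnium is a group-4 element; Hf(IV) is therefore d⁰. A d⁰ ion has no crystal-field stabilisation preference between square planar and tetrahedral, so four ligands adopt the sterically favoured tetrahedral geometry. → tetrahedral.
For [Pd(py)₄]²⁺: Summing ligand charges against the +2 overall charge gives an oxidation state of +2 for palladium. Pd sits in group 10, so the d-electron count is 10 − 2 = 8. A 4d d⁸ ion has a large crystal-field splitting; square planar leaves the high-energy d_{x²−y²} orbital empty and maximises CFSE. → square planar.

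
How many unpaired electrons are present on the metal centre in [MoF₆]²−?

Ligand charges: each fluoride is −1. With an overall charge of −2 the molybdenum centre must be in the +4 oxidation state.
Group 6 minus oxidation state 4 gives a d² configuration.
In an octahedral field the d² configuration is t₂g²e_g⁰ (only one arrangement possible), giving 2 unpaired electrons.

2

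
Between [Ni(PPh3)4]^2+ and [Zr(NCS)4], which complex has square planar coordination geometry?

For [Ni(PPh3)4]^2+: Triphenylphosphine is neutral; balancing the +2 overall charge requires Ni(II). Nickel is a group-10 element; Ni(II) is therefore d⁸. Triphenylphosphine is a strong-field ligand (high in the spectrochemical series). A 3d d⁸ ion with strong-field ligands gains enough CFSE to favour square planar over tetrahedral. → square planar.
For [Zr(NCS)4]: Each isothiocyanate is −1; balancing the 0 overall charge requires Zr(IV). Group 4 minus oxidation state 4 gives a d⁰ configuration. A d⁰ ion has no crystal-field stabilisation preference between square planar and tetrahedral, so four ligands adopt the sterically favoured tetrahedral geometry. → tetrahedral.

[Ni(PPh3)4]^2+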